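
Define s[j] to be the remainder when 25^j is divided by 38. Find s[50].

Listing terms: s[0] = 1, s[1] = 25, s[2] = 17, s[3] = 7, s[4] = 23, s[5] = 5, s[6] = 11, s[7] = 9, s[8] = 35, s[9] = 1.
The sequence repeats with period 9.
(50 - 0) mod 9 = 5, so s[50] = s[5] = 5.

5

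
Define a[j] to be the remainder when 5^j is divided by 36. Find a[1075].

5

Listing terms: a[0] = 1; a[1] = 5; a[2] = 25; a[3] = 17; a[4] = 13; a[5] = 29; a[6] = 1.
Since a[6] = a[0] = 1, the sequence is periodic with period 6.
(1075 - 0) mod 6 = 1, so a[1075] = a[1] = 5.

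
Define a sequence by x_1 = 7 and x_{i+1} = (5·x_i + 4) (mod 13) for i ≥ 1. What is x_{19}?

Listing terms: x_1 = 7, x_2 = 0, x_3 = 4, x_4 = 11, x_5 = 7.
Since x_5 = x_1 = 7, the sequence is periodic with period 4.
So x_{19} = x_{1 + ((19-1) mod 4)} = x_3 = 4.

4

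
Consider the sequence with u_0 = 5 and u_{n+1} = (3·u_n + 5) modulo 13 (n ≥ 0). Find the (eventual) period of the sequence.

3

We have u_0 = 5,  u_1 = 7,  u_2 = 0,  u_3 = 5.
Since u_3 = u_0 = 5, the sequence is periodic with period 3.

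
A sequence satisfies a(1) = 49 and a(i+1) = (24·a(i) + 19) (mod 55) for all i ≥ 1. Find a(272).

40

We have a(1) = 49, a(2) = 40, a(3) = 44, a(4) = 30, a(5) = 24, a(6) = 45, a(7) = 54, a(8) = 50, a(9) = 9, a(10) = 15, a(11) = 49.
The sequence repeats with period 10.
So a(272) = a(1 + ((272-1) mod 10)) = a(2) = 40.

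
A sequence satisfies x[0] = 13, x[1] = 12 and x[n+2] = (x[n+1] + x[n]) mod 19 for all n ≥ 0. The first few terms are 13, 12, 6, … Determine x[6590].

We have x[0] = 13,  x[1] = 12,  x[2] = 6,  x[3] = 18,  x[4] = 5,  x[5] = 4,  x[6] = 9,  x[7] = 13,  x[8] = 3,  x[9] = 16,  x[10] = 0,  x[11] = 16,  x[12] = 16,  x[13] = 13,  x[14] = 10,  x[15] = 4,  x[16] = 14,  x[17] = 18,  x[18] = 13,  x[19] = 12.
The sequence repeats with period 18.
So x[6590] = x[0 + ((6590-0) mod 18)] = x[2] = 6.

6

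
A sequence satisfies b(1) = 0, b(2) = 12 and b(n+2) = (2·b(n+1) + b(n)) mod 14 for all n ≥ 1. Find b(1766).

Computing terms: b(1) = 0,  b(2) = 12,  b(3) = 10,  b(4) = 4,  b(5) = 4,  b(6) = 12,  b(7) = 0,  b(8) = 12.
The sequence repeats with period 6.
(1766 - 1) mod 6 = 1, so b(1766) = b(2) = 12.

12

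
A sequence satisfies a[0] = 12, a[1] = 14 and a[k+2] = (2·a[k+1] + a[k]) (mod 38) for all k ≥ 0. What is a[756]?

28

a[0] = 12,  a[1] = 14,  a[2] = 2,  a[3] = 18,  a[4] = 0,  a[5] = 18,  a[6] = 36,  a[7] = 14,  a[8] = 26,  a[9] = 28,  a[10] = 6,  a[11] = 2,  a[12] = 10,  a[13] = 22,  a[14] = 16,  a[15] = 16,  a[16] = 10,  a[17] = 36,  a[18] = 6,  a[19] = 10,  a[20] = 26,  a[21] = 24,  a[22] = 36,  a[23] = 20,  a[24] = 0,  a[25] = 20,  a[26] = 2,  a[27] = 24,  a[28] = 12,  a[29] = 10,  a[30] = 32,  a[31] = 36,  a[32] = 28,  a[33] = 16,  a[34] = 22,  a[35] = 22,  a[36] = 28,  a[37] = 2,  a[38] = 32,  a[39] = 28,  a[40] = 12,  a[41] = 14.
Since (a[40], a[41]) = (a[0], a[1]) = (12, 14) (two consecutive terms determine the rest), the sequence is periodic with period 40.
So a[756] = a[0 + ((756-0) mod 40)] = a[36] = 28.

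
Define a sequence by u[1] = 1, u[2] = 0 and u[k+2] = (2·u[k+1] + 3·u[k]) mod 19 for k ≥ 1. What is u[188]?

14

Computing terms: u[1] = 1, u[2] = 0, u[3] = 3, u[4] = 6, u[5] = 2, u[6] = 3, u[7] = 12, u[8] = 14, u[9] = 7, u[10] = 18, u[11] = 0, u[12] = 16, u[13] = 13, u[14] = 17, u[15] = 16, u[16] = 7, u[17] = 5, u[18] = 12, u[19] = 1, u[20] = 0.
The sequence repeats with period 18.
(188 - 1) mod 18 = 7, so u[188] = u[8] = 14.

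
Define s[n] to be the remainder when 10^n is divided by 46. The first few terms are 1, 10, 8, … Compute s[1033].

30

Computing terms: s[0] = 1,  s[1] = 10,  s[2] = 8,  s[3] = 34,  s[4] = 18,  s[5] = 42,  s[6] = 6,  s[7] = 14,  s[8] = 2,  s[9] = 20,  s[10] = 16,  s[11] = 22,  s[12] = 36,  s[13] = 38,  s[14] = 12,  s[15] = 28,  s[16] = 4,  s[17] = 40,  s[18] = 32,  s[19] = 44,  s[20] = 26,  s[21] = 30,  s[22] = 24,  s[23] = 10.
Since s[23] = s[1] = 10, the sequence is eventually periodic: after a pre-period of length 1 it cycles with period 22.
For n ≥ 1, s[n] depends only on (n - 1) mod 22. (1033 - 1) mod 22 = 20, so s[1033] = s[21] = 30.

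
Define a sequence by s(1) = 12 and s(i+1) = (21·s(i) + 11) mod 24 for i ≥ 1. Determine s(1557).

s(1) = 12, s(2) = 23, s(3) = 14, s(4) = 17, s(5) = 8, s(6) = 11, s(7) = 2, s(8) = 5, s(9) = 20, s(10) = 23.
Since s(10) = s(2) = 23, the sequence is eventually periodic: after a pre-period of length 1 it cycles with period 8.
For i ≥ 2, s(i) depends only on (i - 2) mod 8. (1557 - 2) mod 8 = 3, so s(1557) = s(5) = 8.

8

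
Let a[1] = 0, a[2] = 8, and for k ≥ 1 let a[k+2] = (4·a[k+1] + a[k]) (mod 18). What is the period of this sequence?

Listing terms: a[1] = 0; a[2] = 8; a[3] = 14; a[4] = 10; a[5] = 0; a[6] = 10; a[7] = 4; a[8] = 8; a[9] = 0; a[10] = 8.
The sequence repeats with period 8.

8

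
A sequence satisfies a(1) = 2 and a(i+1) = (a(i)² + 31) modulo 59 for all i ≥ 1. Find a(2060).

Computing terms: a(1) = 2, a(2) = 35, a(3) = 17, a(4) = 25, a(5) = 7, a(6) = 21, a(7) = 0, a(8) = 31, a(9) = 48, a(10) = 34, a(11) = 7.
Since a(11) = a(5) = 7, the sequence is eventually periodic: after a pre-period of length 4 it cycles with period 6.
For i ≥ 5, a(i) depends only on (i - 5) mod 6. (2060 - 5) mod 6 = 3, so a(2060) = a(8) = 31.

31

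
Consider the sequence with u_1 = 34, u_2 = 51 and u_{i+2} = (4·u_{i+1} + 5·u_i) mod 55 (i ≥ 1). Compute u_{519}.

u_1 = 34; u_2 = 51; u_3 = 44; u_4 = 46; u_5 = 19; u_6 = 31; u_7 = 54; u_8 = 41; u_9 = 49; u_{10} = 16; u_{11} = 34; u_{12} = 51.
Since (u_{11}, u_{12}) = (u_1, u_2) = (34, 51) (two consecutive terms determine the rest), the sequence is periodic with period 10.
So u_{519} = u_{1 + ((519-1) mod 10)} = u_9 = 49.

49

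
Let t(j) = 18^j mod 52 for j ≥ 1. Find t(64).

Listing terms: t(1) = 18; t(2) = 12; t(3) = 8; t(4) = 40; t(5) = 44; t(6) = 12.
Since t(6) = t(2) = 12, the sequence is eventually periodic: after a pre-period of length 1 it cycles with period 4.
For j ≥ 2, t(j) depends only on (j - 2) mod 4. (64 - 2) mod 4 = 2, so t(64) = t(4) = 40.

40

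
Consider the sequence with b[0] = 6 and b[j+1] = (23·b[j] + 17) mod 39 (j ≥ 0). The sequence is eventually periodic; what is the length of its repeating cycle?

Computing terms: b[0] = 6,  b[1] = 38,  b[2] = 33,  b[3] = 35,  b[4] = 3,  b[5] = 8,  b[6] = 6.
Since b[6] = b[0] = 6, the sequence is periodic with period 6.

6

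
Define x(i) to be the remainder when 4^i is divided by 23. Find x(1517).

We have x(0) = 1,  x(1) = 4,  x(2) = 16,  x(3) = 18,  x(4) = 3,  x(5) = 12,  x(6) = 2,  x(7) = 8,  x(8) = 9,  x(9) = 13,  x(10) = 6,  x(11) = 1.
Since x(11) = x(0) = 1, the sequence is periodic with period 11.
So x(1517) = x(0 + ((1517-0) mod 11)) = x(10) = 6.

6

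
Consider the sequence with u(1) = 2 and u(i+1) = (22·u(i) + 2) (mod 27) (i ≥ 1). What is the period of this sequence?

27

We have u(1) = 2,  u(2) = 19,  u(3) = 15,  u(4) = 8,  u(5) = 16,  u(6) = 3,  u(7) = 14,  u(8) = 13,  u(9) = 18,  u(10) = 20,  u(11) = 10,  u(12) = 6,  u(13) = 26,  u(14) = 7,  u(15) = 21,  u(16) = 5,  u(17) = 4,  u(18) = 9,  u(19) = 11,  u(20) = 1,  u(21) = 24,  u(22) = 17,  u(23) = 25,  u(24) = 12,  u(25) = 23,  u(26) = 22,  u(27) = 0,  u(28) = 2.
The sequence repeats with period 27.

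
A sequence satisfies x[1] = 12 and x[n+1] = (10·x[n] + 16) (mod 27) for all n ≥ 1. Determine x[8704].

Computing terms: x[1] = 12; x[2] = 1; x[3] = 26; x[4] = 6; x[5] = 22; x[6] = 20; x[7] = 0; x[8] = 16; x[9] = 14; x[10] = 21; x[11] = 10; x[12] = 8; x[13] = 15; x[14] = 4; x[15] = 2; x[16] = 9; x[17] = 25; x[18] = 23; x[19] = 3; x[20] = 19; x[21] = 17; x[22] = 24; x[23] = 13; x[24] = 11; x[25] = 18; x[26] = 7; x[27] = 5; x[28] = 12.
Since x[28] = x[1] = 12, the sequence is periodic with period 27.
So x[8704] = x[1 + ((8704-1) mod 27)] = x[10] = 21.

21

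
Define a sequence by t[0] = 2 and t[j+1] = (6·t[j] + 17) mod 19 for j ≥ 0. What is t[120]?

4

Listing terms: t[0] = 2,  t[1] = 10,  t[2] = 1,  t[3] = 4,  t[4] = 3,  t[5] = 16,  t[6] = 18,  t[7] = 11,  t[8] = 7,  t[9] = 2.
Since t[9] = t[0] = 2, the sequence is periodic with period 9.
(120 - 0) mod 9 = 3, so t[120] = t[3] = 4.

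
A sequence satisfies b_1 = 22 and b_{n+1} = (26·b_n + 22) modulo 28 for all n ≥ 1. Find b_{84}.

Listing terms: b_1 = 22,  b_2 = 6,  b_3 = 10,  b_4 = 2,  b_5 = 18,  b_6 = 14,  b_7 = 22.
The sequence repeats with period 6.
(84 - 1) mod 6 = 5, so b_{84} = b_6 = 14.

14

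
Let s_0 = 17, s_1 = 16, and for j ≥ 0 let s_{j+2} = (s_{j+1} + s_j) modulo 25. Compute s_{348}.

7

Computing terms: s_0 = 17,  s_1 = 16,  s_2 = 8,  s_3 = 24,  s_4 = 7,  s_5 = 6,  s_6 = 13,  s_7 = 19,  s_8 = 7,  s_9 = 1,  s_{10} = 8,  s_{11} = 9,  s_{12} = 17,  s_{13} = 1,  s_{14} = 18,  s_{15} = 19,  s_{16} = 12,  s_{17} = 6,  s_{18} = 18,  s_{19} = 24,  s_{20} = 17,  s_{21} = 16.
Since (s_{20}, s_{21}) = (s_0, s_1) = (17, 16) (two consecutive terms determine the rest), the sequence is periodic with period 20.
So s_{348} = s_{0 + ((348-0) mod 20)} = s_8 = 7.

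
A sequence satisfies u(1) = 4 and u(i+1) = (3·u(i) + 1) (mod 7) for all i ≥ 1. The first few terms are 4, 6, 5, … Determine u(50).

Listing terms: u(1) = 4, u(2) = 6, u(3) = 5, u(4) = 2, u(5) = 0, u(6) = 1, u(7) = 4.
Since u(7) = u(1) = 4, the sequence is periodic with period 6.
(50 - 1) mod 6 = 1, so u(50) = u(2) = 6.

6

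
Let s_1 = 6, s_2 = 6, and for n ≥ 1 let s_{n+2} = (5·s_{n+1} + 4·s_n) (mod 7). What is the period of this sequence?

s_1 = 6,  s_2 = 6,  s_3 = 5,  s_4 = 0,  s_5 = 6,  s_6 = 2,  s_7 = 6,  s_8 = 3,  s_9 = 4,  s_{10} = 4,  s_{11} = 1,  s_{12} = 0,  s_{13} = 4,  s_{14} = 6,  s_{15} = 4,  s_{16} = 2,  s_{17} = 5,  s_{18} = 5,  s_{19} = 3,  s_{20} = 0,  s_{21} = 5,  s_{22} = 4,  s_{23} = 5,  s_{24} = 6,  s_{25} = 1,  s_{26} = 1,  s_{27} = 2,  s_{28} = 0,  s_{29} = 1,  s_{30} = 5,  s_{31} = 1,  s_{32} = 4,  s_{33} = 3,  s_{34} = 3,  s_{35} = 6,  s_{36} = 0,  s_{37} = 3,  s_{38} = 1,  s_{39} = 3,  s_{40} = 5,  s_{41} = 2,  s_{42} = 2,  s_{43} = 4,  s_{44} = 0,  s_{45} = 2,  s_{46} = 3,  s_{47} = 2,  s_{48} = 1,  s_{49} = 6,  s_{50} = 6.
Since (s_{49}, s_{50}) = (s_1, s_2) = (6, 6) (two consecutive terms determine the rest), the sequence is periodic with period 48.

48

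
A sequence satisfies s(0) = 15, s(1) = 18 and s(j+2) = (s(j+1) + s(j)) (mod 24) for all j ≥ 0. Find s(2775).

3

Computing terms: s(0) = 15, s(1) = 18, s(2) = 9, s(3) = 3, s(4) = 12, s(5) = 15, s(6) = 3, s(7) = 18, s(8) = 21, s(9) = 15, s(10) = 12, s(11) = 3, s(12) = 15, s(13) = 18.
The sequence repeats with period 12.
So s(2775) = s(0 + ((2775-0) mod 12)) = s(3) = 3.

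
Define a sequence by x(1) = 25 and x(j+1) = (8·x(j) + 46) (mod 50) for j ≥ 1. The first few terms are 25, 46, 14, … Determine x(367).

We have x(1) = 25, x(2) = 46, x(3) = 14, x(4) = 8, x(5) = 10, x(6) = 26, x(7) = 4, x(8) = 28, x(9) = 20, x(10) = 6, x(11) = 44, x(12) = 48, x(13) = 30, x(14) = 36, x(15) = 34, x(16) = 18, x(17) = 40, x(18) = 16, x(19) = 24, x(20) = 38, x(21) = 0, x(22) = 46.
Since x(22) = x(2) = 46, the sequence is eventually periodic: after a pre-period of length 1 it cycles with period 20.
For j ≥ 2, x(j) depends only on (j - 2) mod 20. (367 - 2) mod 20 = 5, so x(367) = x(7) = 4.

4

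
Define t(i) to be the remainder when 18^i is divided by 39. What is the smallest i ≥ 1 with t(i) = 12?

2

Computing terms: t(0) = 1; t(1) = 18; t(2) = 12; t(3) = 21; t(4) = 27; t(5) = 18.
Since t(5) = t(1) = 18, the sequence is eventually periodic: after a pre-period of length 1 it cycles with period 4.
The value 12 first appears (with i ≥ 1) at t(2).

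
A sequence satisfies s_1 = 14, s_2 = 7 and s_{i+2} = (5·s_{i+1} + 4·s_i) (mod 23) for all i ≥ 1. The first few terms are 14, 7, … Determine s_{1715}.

s_1 = 14,  s_2 = 7,  s_3 = 22,  s_4 = 0,  s_5 = 19,  s_6 = 3,  s_7 = 22,  s_8 = 7,  s_9 = 8,  s_{10} = 22,  s_{11} = 4,  s_{12} = 16,  s_{13} = 4,  s_{14} = 15,  s_{15} = 22,  s_{16} = 9,  s_{17} = 18,  s_{18} = 11,  s_{19} = 12,  s_{20} = 12,  s_{21} = 16,  s_{22} = 13,  s_{23} = 14,  s_{24} = 7.
The sequence repeats with period 22.
(1715 - 1) mod 22 = 20, so s_{1715} = s_{21} = 16.

16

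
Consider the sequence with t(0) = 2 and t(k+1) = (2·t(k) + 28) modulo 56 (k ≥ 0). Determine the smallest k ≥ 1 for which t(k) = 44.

Computing terms: t(0) = 2; t(1) = 32; t(2) = 36; t(3) = 44; t(4) = 4; t(5) = 36.
Since t(5) = t(2) = 36, the sequence is eventually periodic: after a pre-period of length 2 it cycles with period 3.
The value 44 first appears (with k ≥ 1) at t(3).

3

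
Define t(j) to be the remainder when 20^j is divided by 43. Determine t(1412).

17

Computing terms: t(0) = 1,  t(1) = 20,  t(2) = 13,  t(3) = 2,  t(4) = 40,  t(5) = 26,  t(6) = 4,  t(7) = 37,  t(8) = 9,  t(9) = 8,  t(10) = 31,  t(11) = 18,  t(12) = 16,  t(13) = 19,  t(14) = 36,  t(15) = 32,  t(16) = 38,  t(17) = 29,  t(18) = 21,  t(19) = 33,  t(20) = 15,  t(21) = 42,  t(22) = 23,  t(23) = 30,  t(24) = 41,  t(25) = 3,  t(26) = 17,  t(27) = 39,  t(28) = 6,  t(29) = 34,  t(30) = 35,  t(31) = 12,  t(32) = 25,  t(33) = 27,  t(34) = 24,  t(35) = 7,  t(36) = 11,  t(37) = 5,  t(38) = 14,  t(39) = 22,  t(40) = 10,  t(41) = 28,  t(42) = 1.
Since t(42) = t(0) = 1, the sequence is periodic with period 42.
(1412 - 0) mod 42 = 26, so t(1412) = t(26) = 17.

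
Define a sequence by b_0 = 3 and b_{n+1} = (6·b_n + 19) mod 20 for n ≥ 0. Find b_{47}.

1

We have b_0 = 3; b_1 = 17; b_2 = 1; b_3 = 5; b_4 = 9; b_5 = 13; b_6 = 17.
Since b_6 = b_1 = 17, the sequence is eventually periodic: after a pre-period of length 1 it cycles with period 5.
For n ≥ 1, b_n depends only on (n - 1) mod 5. (47 - 1) mod 5 = 1, so b_{47} = b_2 = 1.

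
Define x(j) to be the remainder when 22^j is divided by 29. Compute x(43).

Listing terms: x(0) = 1; x(1) = 22; x(2) = 20; x(3) = 5; x(4) = 23; x(5) = 13; x(6) = 25; x(7) = 28; x(8) = 7; x(9) = 9; x(10) = 24; x(11) = 6; x(12) = 16; x(13) = 4; x(14) = 1.
The sequence repeats with period 14.
(43 - 0) mod 14 = 1, so x(43) = x(1) = 22.

22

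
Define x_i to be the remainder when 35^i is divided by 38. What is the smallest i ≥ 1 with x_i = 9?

We have x_0 = 1,  x_1 = 35,  x_2 = 9,  x_3 = 11,  x_4 = 5,  x_5 = 23,  x_6 = 7,  x_7 = 17,  x_8 = 25,  x_9 = 1.
The sequence repeats with period 9.
The value 9 first appears (with i ≥ 1) at x_2.

2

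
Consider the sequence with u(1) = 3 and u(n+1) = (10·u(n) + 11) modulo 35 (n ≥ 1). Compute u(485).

Computing terms: u(1) = 3, u(2) = 6, u(3) = 1, u(4) = 21, u(5) = 11, u(6) = 16, u(7) = 31, u(8) = 6.
Since u(8) = u(2) = 6, the sequence is eventually periodic: after a pre-period of length 1 it cycles with period 6.
For n ≥ 2, u(n) depends only on (n - 2) mod 6. (485 - 2) mod 6 = 3, so u(485) = u(5) = 11.

11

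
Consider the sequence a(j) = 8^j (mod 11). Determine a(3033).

6

Computing terms: a(1) = 8, a(2) = 9, a(3) = 6, a(4) = 4, a(5) = 10, a(6) = 3, a(7) = 2, a(8) = 5, a(9) = 7, a(10) = 1, a(11) = 8.
Since a(11) = a(1) = 8, the sequence is periodic with period 10.
(3033 - 1) mod 10 = 2, so a(3033) = a(3) = 6.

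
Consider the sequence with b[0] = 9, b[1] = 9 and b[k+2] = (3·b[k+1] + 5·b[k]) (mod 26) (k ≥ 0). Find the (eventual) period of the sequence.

12

Listing terms: b[0] = 9,  b[1] = 9,  b[2] = 20,  b[3] = 1,  b[4] = 25,  b[5] = 2,  b[6] = 1,  b[7] = 13,  b[8] = 18,  b[9] = 15,  b[10] = 5,  b[11] = 12,  b[12] = 9,  b[13] = 9.
Since (b[12], b[13]) = (b[0], b[1]) = (9, 9) (two consecutive terms determine the rest), the sequence is periodic with period 12.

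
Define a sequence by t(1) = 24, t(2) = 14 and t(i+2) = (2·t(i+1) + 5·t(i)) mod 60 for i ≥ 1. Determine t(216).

46

t(1) = 24, t(2) = 14, t(3) = 28, t(4) = 6, t(5) = 32, t(6) = 34, t(7) = 48, t(8) = 26, t(9) = 52, t(10) = 54, t(11) = 8, t(12) = 46, t(13) = 12, t(14) = 14, t(15) = 28.
Since (t(14), t(15)) = (t(2), t(3)) = (14, 28) (two consecutive terms determine the rest), the sequence is eventually periodic: after a pre-period of length 1 it cycles with period 12.
For i ≥ 2, t(i) depends only on (i - 2) mod 12. (216 - 2) mod 12 = 10, so t(216) = t(12) = 46.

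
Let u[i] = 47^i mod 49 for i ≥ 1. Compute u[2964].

Computing terms: u[1] = 47,  u[2] = 4,  u[3] = 41,  u[4] = 16,  u[5] = 17,  u[6] = 15,  u[7] = 19,  u[8] = 11,  u[9] = 27,  u[10] = 44,  u[11] = 10,  u[12] = 29,  u[13] = 40,  u[14] = 18,  u[15] = 13,  u[16] = 23,  u[17] = 3,  u[18] = 43,  u[19] = 12,  u[20] = 25,  u[21] = 48,  u[22] = 2,  u[23] = 45,  u[24] = 8,  u[25] = 33,  u[26] = 32,  u[27] = 34,  u[28] = 30,  u[29] = 38,  u[30] = 22,  u[31] = 5,  u[32] = 39,  u[33] = 20,  u[34] = 9,  u[35] = 31,  u[36] = 36,  u[37] = 26,  u[38] = 46,  u[39] = 6,  u[40] = 37,  u[41] = 24,  u[42] = 1,  u[43] = 47.
Since u[43] = u[1] = 47, the sequence is periodic with period 42.
(2964 - 1) mod 42 = 23, so u[2964] = u[24] = 8.

8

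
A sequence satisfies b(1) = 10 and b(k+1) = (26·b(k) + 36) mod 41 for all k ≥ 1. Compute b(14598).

19

b(1) = 10; b(2) = 9; b(3) = 24; b(4) = 4; b(5) = 17; b(6) = 27; b(7) = 0; b(8) = 36; b(9) = 29; b(10) = 11; b(11) = 35; b(12) = 3; b(13) = 32; b(14) = 7; b(15) = 13; b(16) = 5; b(17) = 2; b(18) = 6; b(19) = 28; b(20) = 26; b(21) = 15; b(22) = 16; b(23) = 1; b(24) = 21; b(25) = 8; b(26) = 39; b(27) = 25; b(28) = 30; b(29) = 37; b(30) = 14; b(31) = 31; b(32) = 22; b(33) = 34; b(34) = 18; b(35) = 12; b(36) = 20; b(37) = 23; b(38) = 19; b(39) = 38; b(40) = 40; b(41) = 10.
Since b(41) = b(1) = 10, the sequence is periodic with period 40.
So b(14598) = b(1 + ((14598-1) mod 40)) = b(38) = 19.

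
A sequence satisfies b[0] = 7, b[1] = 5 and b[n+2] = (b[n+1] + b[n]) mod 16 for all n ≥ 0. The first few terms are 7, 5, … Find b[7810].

1

We have b[0] = 7,  b[1] = 5,  b[2] = 12,  b[3] = 1,  b[4] = 13,  b[5] = 14,  b[6] = 11,  b[7] = 9,  b[8] = 4,  b[9] = 13,  b[10] = 1,  b[11] = 14,  b[12] = 15,  b[13] = 13,  b[14] = 12,  b[15] = 9,  b[16] = 5,  b[17] = 14,  b[18] = 3,  b[19] = 1,  b[20] = 4,  b[21] = 5,  b[22] = 9,  b[23] = 14,  b[24] = 7,  b[25] = 5.
Since (b[24], b[25]) = (b[0], b[1]) = (7, 5) (two consecutive terms determine the rest), the sequence is periodic with period 24.
So b[7810] = b[0 + ((7810-0) mod 24)] = b[10] = 1.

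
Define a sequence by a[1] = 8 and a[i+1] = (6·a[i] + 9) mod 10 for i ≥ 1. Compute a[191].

3

Listing terms: a[1] = 8,  a[2] = 7,  a[3] = 1,  a[4] = 5,  a[5] = 9,  a[6] = 3,  a[7] = 7.
Since a[7] = a[2] = 7, the sequence is eventually periodic: after a pre-period of length 1 it cycles with period 5.
For i ≥ 2, a[i] depends only on (i - 2) mod 5. (191 - 2) mod 5 = 4, so a[191] = a[6] = 3.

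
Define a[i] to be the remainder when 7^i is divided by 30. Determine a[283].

We have a[0] = 1, a[1] = 7, a[2] = 19, a[3] = 13, a[4] = 1.
The sequence repeats with period 4.
(283 - 0) mod 4 = 3, so a[283] = a[3] = 13.

13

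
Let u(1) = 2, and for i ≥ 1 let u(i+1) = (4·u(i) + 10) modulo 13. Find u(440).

u(1) = 2; u(2) = 5; u(3) = 4; u(4) = 0; u(5) = 10; u(6) = 11; u(7) = 2.
The sequence repeats with period 6.
So u(440) = u(1 + ((440-1) mod 6)) = u(2) = 5.

5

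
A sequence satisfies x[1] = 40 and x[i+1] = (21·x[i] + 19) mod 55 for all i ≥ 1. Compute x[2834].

12

Computing terms: x[1] = 40, x[2] = 34, x[3] = 18, x[4] = 12, x[5] = 51, x[6] = 45, x[7] = 29, x[8] = 23, x[9] = 7, x[10] = 1, x[11] = 40.
Since x[11] = x[1] = 40, the sequence is periodic with period 10.
So x[2834] = x[1 + ((2834-1) mod 10)] = x[4] = 12.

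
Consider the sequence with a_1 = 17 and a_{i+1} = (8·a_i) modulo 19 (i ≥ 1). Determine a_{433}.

17

a_1 = 17, a_2 = 3, a_3 = 5, a_4 = 2, a_5 = 16, a_6 = 14, a_7 = 17.
Since a_7 = a_1 = 17, the sequence is periodic with period 6.
So a_{433} = a_{1 + ((433-1) mod 6)} = a_1 = 17.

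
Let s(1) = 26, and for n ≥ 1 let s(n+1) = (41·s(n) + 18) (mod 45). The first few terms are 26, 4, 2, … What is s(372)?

34

Computing terms: s(1) = 26,  s(2) = 4,  s(3) = 2,  s(4) = 10,  s(5) = 23,  s(6) = 16,  s(7) = 44,  s(8) = 22,  s(9) = 20,  s(10) = 28,  s(11) = 41,  s(12) = 34,  s(13) = 17,  s(14) = 40,  s(15) = 38,  s(16) = 1,  s(17) = 14,  s(18) = 7,  s(19) = 35,  s(20) = 13,  s(21) = 11,  s(22) = 19,  s(23) = 32,  s(24) = 25,  s(25) = 8,  s(26) = 31,  s(27) = 29,  s(28) = 37,  s(29) = 5,  s(30) = 43,  s(31) = 26.
Since s(31) = s(1) = 26, the sequence is periodic with period 30.
So s(372) = s(1 + ((372-1) mod 30)) = s(12) = 34.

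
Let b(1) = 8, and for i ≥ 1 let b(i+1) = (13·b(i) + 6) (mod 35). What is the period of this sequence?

4

b(1) = 8, b(2) = 5, b(3) = 1, b(4) = 19, b(5) = 8.
Since b(5) = b(1) = 8, the sequence is periodic with period 4.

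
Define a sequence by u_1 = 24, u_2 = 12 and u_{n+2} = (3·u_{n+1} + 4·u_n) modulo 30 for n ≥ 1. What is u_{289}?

u_1 = 24,  u_2 = 12,  u_3 = 12,  u_4 = 24,  u_5 = 0,  u_6 = 6,  u_7 = 18,  u_8 = 18,  u_9 = 6,  u_{10} = 0,  u_{11} = 24,  u_{12} = 12.
The sequence repeats with period 10.
(289 - 1) mod 10 = 8, so u_{289} = u_9 = 6.

6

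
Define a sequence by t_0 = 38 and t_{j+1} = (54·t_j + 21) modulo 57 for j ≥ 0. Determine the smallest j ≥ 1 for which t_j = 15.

t_0 = 38,  t_1 = 21,  t_2 = 15,  t_3 = 33,  t_4 = 36,  t_5 = 27,  t_6 = 54,  t_7 = 30,  t_8 = 45,  t_9 = 0,  t_{10} = 21.
Since t_{10} = t_1 = 21, the sequence is eventually periodic: after a pre-period of length 1 it cycles with period 9.
The value 15 first appears (with j ≥ 1) at t_2.

2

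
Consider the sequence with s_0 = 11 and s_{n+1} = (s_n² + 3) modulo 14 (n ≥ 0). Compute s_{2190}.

s_0 = 11,  s_1 = 12,  s_2 = 7,  s_3 = 10,  s_4 = 5,  s_5 = 0,  s_6 = 3,  s_7 = 12.
Since s_7 = s_1 = 12, the sequence is eventually periodic: after a pre-period of length 1 it cycles with period 6.
For n ≥ 1, s_n depends only on (n - 1) mod 6. (2190 - 1) mod 6 = 5, so s_{2190} = s_6 = 3.

3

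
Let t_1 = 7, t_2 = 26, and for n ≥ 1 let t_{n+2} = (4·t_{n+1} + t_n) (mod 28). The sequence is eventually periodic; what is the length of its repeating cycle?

16

We have t_1 = 7; t_2 = 26; t_3 = 27; t_4 = 22; t_5 = 3; t_6 = 6; t_7 = 27; t_8 = 2; t_9 = 7; t_{10} = 2; t_{11} = 15; t_{12} = 6; t_{13} = 11; t_{14} = 22; t_{15} = 15; t_{16} = 26; t_{17} = 7; t_{18} = 26.
The sequence repeats with period 16.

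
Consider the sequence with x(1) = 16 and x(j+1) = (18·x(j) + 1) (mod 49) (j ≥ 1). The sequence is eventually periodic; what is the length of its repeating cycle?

3

x(1) = 16,  x(2) = 44,  x(3) = 9,  x(4) = 16.
The sequence repeats with period 3.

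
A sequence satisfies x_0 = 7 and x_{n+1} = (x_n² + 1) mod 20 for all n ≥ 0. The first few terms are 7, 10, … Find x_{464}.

We have x_0 = 7, x_1 = 10, x_2 = 1, x_3 = 2, x_4 = 5, x_5 = 6, x_6 = 17, x_7 = 10.
Since x_7 = x_1 = 10, the sequence is eventually periodic: after a pre-period of length 1 it cycles with period 6.
For n ≥ 1, x_n depends only on (n - 1) mod 6. (464 - 1) mod 6 = 1, so x_{464} = x_2 = 1.

1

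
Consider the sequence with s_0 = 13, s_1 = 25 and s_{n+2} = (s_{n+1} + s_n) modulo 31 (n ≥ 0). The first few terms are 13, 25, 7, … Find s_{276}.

17

Listing terms: s_0 = 13; s_1 = 25; s_2 = 7; s_3 = 1; s_4 = 8; s_5 = 9; s_6 = 17; s_7 = 26; s_8 = 12; s_9 = 7; s_{10} = 19; s_{11} = 26; s_{12} = 14; s_{13} = 9; s_{14} = 23; s_{15} = 1; s_{16} = 24; s_{17} = 25; s_{18} = 18; s_{19} = 12; s_{20} = 30; s_{21} = 11; s_{22} = 10; s_{23} = 21; s_{24} = 0; s_{25} = 21; s_{26} = 21; s_{27} = 11; s_{28} = 1; s_{29} = 12; s_{30} = 13; s_{31} = 25.
The sequence repeats with period 30.
(276 - 0) mod 30 = 6, so s_{276} = s_6 = 17.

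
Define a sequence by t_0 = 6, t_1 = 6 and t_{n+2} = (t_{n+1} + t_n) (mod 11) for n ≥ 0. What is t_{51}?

6

t_0 = 6,  t_1 = 6,  t_2 = 1,  t_3 = 7,  t_4 = 8,  t_5 = 4,  t_6 = 1,  t_7 = 5,  t_8 = 6,  t_9 = 0,  t_{10} = 6,  t_{11} = 6.
The sequence repeats with period 10.
So t_{51} = t_{0 + ((51-0) mod 10)} = t_1 = 6.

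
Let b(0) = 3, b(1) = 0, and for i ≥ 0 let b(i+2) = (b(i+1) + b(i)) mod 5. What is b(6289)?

3

b(0) = 3, b(1) = 0, b(2) = 3, b(3) = 3, b(4) = 1, b(5) = 4, b(6) = 0, b(7) = 4, b(8) = 4, b(9) = 3, b(10) = 2, b(11) = 0, b(12) = 2, b(13) = 2, b(14) = 4, b(15) = 1, b(16) = 0, b(17) = 1, b(18) = 1, b(19) = 2, b(20) = 3, b(21) = 0.
Since (b(20), b(21)) = (b(0), b(1)) = (3, 0) (two consecutive terms determine the rest), the sequence is periodic with period 20.
So b(6289) = b(0 + ((6289-0) mod 20)) = b(9) = 3.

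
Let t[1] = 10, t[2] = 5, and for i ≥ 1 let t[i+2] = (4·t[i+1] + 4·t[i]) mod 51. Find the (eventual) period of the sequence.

16

Listing terms: t[1] = 10,  t[2] = 5,  t[3] = 9,  t[4] = 5,  t[5] = 5,  t[6] = 40,  t[7] = 27,  t[8] = 13,  t[9] = 7,  t[10] = 29,  t[11] = 42,  t[12] = 29,  t[13] = 29,  t[14] = 28,  t[15] = 24,  t[16] = 4,  t[17] = 10,  t[18] = 5.
Since (t[17], t[18]) = (t[1], t[2]) = (10, 5) (two consecutive terms determine the rest), the sequence is periodic with period 16.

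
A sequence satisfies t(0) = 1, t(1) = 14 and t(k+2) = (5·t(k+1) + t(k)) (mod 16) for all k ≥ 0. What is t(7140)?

9

Listing terms: t(0) = 1; t(1) = 14; t(2) = 7; t(3) = 1; t(4) = 12; t(5) = 13; t(6) = 13; t(7) = 14; t(8) = 3; t(9) = 13; t(10) = 4; t(11) = 1; t(12) = 9; t(13) = 14; t(14) = 15; t(15) = 9; t(16) = 12; t(17) = 5; t(18) = 5; t(19) = 14; t(20) = 11; t(21) = 5; t(22) = 4; t(23) = 9; t(24) = 1; t(25) = 14.
The sequence repeats with period 24.
(7140 - 0) mod 24 = 12, so t(7140) = t(12) = 9.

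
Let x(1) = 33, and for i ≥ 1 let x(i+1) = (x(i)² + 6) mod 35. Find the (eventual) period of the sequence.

6

x(1) = 33; x(2) = 10; x(3) = 1; x(4) = 7; x(5) = 20; x(6) = 21; x(7) = 27; x(8) = 0; x(9) = 6; x(10) = 7.
Since x(10) = x(4) = 7, the sequence is eventually periodic: after a pre-period of length 3 it cycles with period 6.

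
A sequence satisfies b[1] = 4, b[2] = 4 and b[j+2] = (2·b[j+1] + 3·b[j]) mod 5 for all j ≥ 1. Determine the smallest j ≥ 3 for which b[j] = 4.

5

b[1] = 4,  b[2] = 4,  b[3] = 0,  b[4] = 2,  b[5] = 4,  b[6] = 4.
Since (b[5], b[6]) = (b[1], b[2]) = (4, 4) (two consecutive terms determine the rest), the sequence is periodic with period 4.
The value 4 next appears (with j ≥ 3) at b[5].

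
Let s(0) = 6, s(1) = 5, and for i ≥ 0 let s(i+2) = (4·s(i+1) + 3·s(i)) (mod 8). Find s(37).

5

s(0) = 6, s(1) = 5, s(2) = 6, s(3) = 7, s(4) = 6, s(5) = 5.
The sequence repeats with period 4.
So s(37) = s(0 + ((37-0) mod 4)) = s(1) = 5.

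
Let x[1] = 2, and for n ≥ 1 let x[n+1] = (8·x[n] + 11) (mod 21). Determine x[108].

3

x[1] = 2, x[2] = 6, x[3] = 17, x[4] = 0, x[5] = 11, x[6] = 15, x[7] = 5, x[8] = 9, x[9] = 20, x[10] = 3, x[11] = 14, x[12] = 18, x[13] = 8, x[14] = 12, x[15] = 2.
The sequence repeats with period 14.
(108 - 1) mod 14 = 9, so x[108] = x[10] = 3.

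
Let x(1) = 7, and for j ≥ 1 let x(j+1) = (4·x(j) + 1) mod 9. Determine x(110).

2

x(1) = 7, x(2) = 2, x(3) = 0, x(4) = 1, x(5) = 5, x(6) = 3, x(7) = 4, x(8) = 8, x(9) = 6, x(10) = 7.
The sequence repeats with period 9.
So x(110) = x(1 + ((110-1) mod 9)) = x(2) = 2.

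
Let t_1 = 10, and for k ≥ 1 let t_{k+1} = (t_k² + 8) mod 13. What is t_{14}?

9

We have t_1 = 10; t_2 = 4; t_3 = 11; t_4 = 12; t_5 = 9; t_6 = 11.
Since t_6 = t_3 = 11, the sequence is eventually periodic: after a pre-period of length 2 it cycles with period 3.
For k ≥ 3, t_k depends only on (k - 3) mod 3. (14 - 3) mod 3 = 2, so t_{14} = t_5 = 9.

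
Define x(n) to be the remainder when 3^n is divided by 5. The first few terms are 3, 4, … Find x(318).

4

Computing terms: x(1) = 3; x(2) = 4; x(3) = 2; x(4) = 1; x(5) = 3.
The sequence repeats with period 4.
(318 - 1) mod 4 = 1, so x(318) = x(2) = 4.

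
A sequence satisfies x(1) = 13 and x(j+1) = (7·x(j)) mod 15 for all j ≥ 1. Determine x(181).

13

x(1) = 13,  x(2) = 1,  x(3) = 7,  x(4) = 4,  x(5) = 13.
Since x(5) = x(1) = 13, the sequence is periodic with period 4.
(181 - 1) mod 4 = 0, so x(181) = x(1) = 13.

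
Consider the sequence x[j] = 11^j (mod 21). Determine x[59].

x[1] = 11, x[2] = 16, x[3] = 8, x[4] = 4, x[5] = 2, x[6] = 1, x[7] = 11.
The sequence repeats with period 6.
So x[59] = x[1 + ((59-1) mod 6)] = x[5] = 2.

2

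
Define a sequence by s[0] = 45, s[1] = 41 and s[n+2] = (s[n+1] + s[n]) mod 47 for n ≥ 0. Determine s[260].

25

We have s[0] = 45, s[1] = 41, s[2] = 39, s[3] = 33, s[4] = 25, s[5] = 11, s[6] = 36, s[7] = 0, s[8] = 36, s[9] = 36, s[10] = 25, s[11] = 14, s[12] = 39, s[13] = 6, s[14] = 45, s[15] = 4, s[16] = 2, s[17] = 6, s[18] = 8, s[19] = 14, s[20] = 22, s[21] = 36, s[22] = 11, s[23] = 0, s[24] = 11, s[25] = 11, s[26] = 22, s[27] = 33, s[28] = 8, s[29] = 41, s[30] = 2, s[31] = 43, s[32] = 45, s[33] = 41.
Since (s[32], s[33]) = (s[0], s[1]) = (45, 41) (two consecutive terms determine the rest), the sequence is periodic with period 32.
(260 - 0) mod 32 = 4, so s[260] = s[4] = 25.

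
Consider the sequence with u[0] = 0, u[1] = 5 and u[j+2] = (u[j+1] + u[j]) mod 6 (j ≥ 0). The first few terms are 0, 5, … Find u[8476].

Listing terms: u[0] = 0; u[1] = 5; u[2] = 5; u[3] = 4; u[4] = 3; u[5] = 1; u[6] = 4; u[7] = 5; u[8] = 3; u[9] = 2; u[10] = 5; u[11] = 1; u[12] = 0; u[13] = 1; u[14] = 1; u[15] = 2; u[16] = 3; u[17] = 5; u[18] = 2; u[19] = 1; u[20] = 3; u[21] = 4; u[22] = 1; u[23] = 5; u[24] = 0; u[25] = 5.
The sequence repeats with period 24.
So u[8476] = u[0 + ((8476-0) mod 24)] = u[4] = 3.

3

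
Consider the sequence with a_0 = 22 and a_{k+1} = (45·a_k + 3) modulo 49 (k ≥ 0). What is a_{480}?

36

We have a_0 = 22; a_1 = 13; a_2 = 0; a_3 = 3; a_4 = 40; a_5 = 39; a_6 = 43; a_7 = 27; a_8 = 42; a_9 = 31; a_{10} = 26; a_{11} = 46; a_{12} = 15; a_{13} = 41; a_{14} = 35; a_{15} = 10; a_{16} = 12; a_{17} = 4; a_{18} = 36; a_{19} = 6; a_{20} = 28; a_{21} = 38; a_{22} = 47; a_{23} = 11; a_{24} = 8; a_{25} = 20; a_{26} = 21; a_{27} = 17; a_{28} = 33; a_{29} = 18; a_{30} = 29; a_{31} = 34; a_{32} = 14; a_{33} = 45; a_{34} = 19; a_{35} = 25; a_{36} = 1; a_{37} = 48; a_{38} = 7; a_{39} = 24; a_{40} = 5; a_{41} = 32; a_{42} = 22.
Since a_{42} = a_0 = 22, the sequence is periodic with period 42.
So a_{480} = a_{0 + ((480-0) mod 42)} = a_{18} = 36.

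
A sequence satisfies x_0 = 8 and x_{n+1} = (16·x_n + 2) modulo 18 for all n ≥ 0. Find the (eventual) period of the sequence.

9

Listing terms: x_0 = 8, x_1 = 4, x_2 = 12, x_3 = 14, x_4 = 10, x_5 = 0, x_6 = 2, x_7 = 16, x_8 = 6, x_9 = 8.
Since x_9 = x_0 = 8, the sequence is periodic with period 9.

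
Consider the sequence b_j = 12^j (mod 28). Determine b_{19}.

Computing terms: b_1 = 12; b_2 = 4; b_3 = 20; b_4 = 16; b_5 = 24; b_6 = 8; b_7 = 12.
Since b_7 = b_1 = 12, the sequence is periodic with period 6.
(19 - 1) mod 6 = 0, so b_{19} = b_1 = 12.

12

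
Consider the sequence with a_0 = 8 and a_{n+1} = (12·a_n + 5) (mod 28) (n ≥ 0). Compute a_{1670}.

Computing terms: a_0 = 8, a_1 = 17, a_2 = 13, a_3 = 21, a_4 = 5, a_5 = 9, a_6 = 1, a_7 = 17.
Since a_7 = a_1 = 17, the sequence is eventually periodic: after a pre-period of length 1 it cycles with period 6.
For n ≥ 1, a_n depends only on (n - 1) mod 6. (1670 - 1) mod 6 = 1, so a_{1670} = a_2 = 13.

13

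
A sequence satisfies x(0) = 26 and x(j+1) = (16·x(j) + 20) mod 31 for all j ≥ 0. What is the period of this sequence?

x(0) = 26, x(1) = 2, x(2) = 21, x(3) = 15, x(4) = 12, x(5) = 26.
The sequence repeats with period 5.

5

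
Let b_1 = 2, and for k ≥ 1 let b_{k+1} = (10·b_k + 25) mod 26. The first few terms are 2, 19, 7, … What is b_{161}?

Listing terms: b_1 = 2; b_2 = 19; b_3 = 7; b_4 = 17; b_5 = 13; b_6 = 25; b_7 = 15; b_8 = 19.
Since b_8 = b_2 = 19, the sequence is eventually periodic: after a pre-period of length 1 it cycles with period 6.
For k ≥ 2, b_k depends only on (k - 2) mod 6. (161 - 2) mod 6 = 3, so b_{161} = b_5 = 13.

13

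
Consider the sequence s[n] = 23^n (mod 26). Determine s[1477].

Computing terms: s[0] = 1,  s[1] = 23,  s[2] = 9,  s[3] = 25,  s[4] = 3,  s[5] = 17,  s[6] = 1.
Since s[6] = s[0] = 1, the sequence is periodic with period 6.
(1477 - 0) mod 6 = 1, so s[1477] = s[1] = 23.

23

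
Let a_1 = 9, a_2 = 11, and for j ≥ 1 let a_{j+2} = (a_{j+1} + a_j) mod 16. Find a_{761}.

We have a_1 = 9, a_2 = 11, a_3 = 4, a_4 = 15, a_5 = 3, a_6 = 2, a_7 = 5, a_8 = 7, a_9 = 12, a_{10} = 3, a_{11} = 15, a_{12} = 2, a_{13} = 1, a_{14} = 3, a_{15} = 4, a_{16} = 7, a_{17} = 11, a_{18} = 2, a_{19} = 13, a_{20} = 15, a_{21} = 12, a_{22} = 11, a_{23} = 7, a_{24} = 2, a_{25} = 9, a_{26} = 11.
Since (a_{25}, a_{26}) = (a_1, a_2) = (9, 11) (two consecutive terms determine the rest), the sequence is periodic with period 24.
(761 - 1) mod 24 = 16, so a_{761} = a_{17} = 11.

11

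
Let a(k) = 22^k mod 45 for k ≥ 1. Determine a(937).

a(1) = 22, a(2) = 34, a(3) = 28, a(4) = 31, a(5) = 7, a(6) = 19, a(7) = 13, a(8) = 16, a(9) = 37, a(10) = 4, a(11) = 43, a(12) = 1, a(13) = 22.
Since a(13) = a(1) = 22, the sequence is periodic with period 12.
(937 - 1) mod 12 = 0, so a(937) = a(1) = 22.

22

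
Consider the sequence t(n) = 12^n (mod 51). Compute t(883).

Computing terms: t(1) = 12,  t(2) = 42,  t(3) = 45,  t(4) = 30,  t(5) = 3,  t(6) = 36,  t(7) = 24,  t(8) = 33,  t(9) = 39,  t(10) = 9,  t(11) = 6,  t(12) = 21,  t(13) = 48,  t(14) = 15,  t(15) = 27,  t(16) = 18,  t(17) = 12.
The sequence repeats with period 16.
(883 - 1) mod 16 = 2, so t(883) = t(3) = 45.

45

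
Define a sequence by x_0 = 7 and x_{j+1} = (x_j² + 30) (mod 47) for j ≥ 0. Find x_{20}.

Listing terms: x_0 = 7, x_1 = 32, x_2 = 20, x_3 = 7.
Since x_3 = x_0 = 7, the sequence is periodic with period 3.
(20 - 0) mod 3 = 2, so x_{20} = x_2 = 20.

20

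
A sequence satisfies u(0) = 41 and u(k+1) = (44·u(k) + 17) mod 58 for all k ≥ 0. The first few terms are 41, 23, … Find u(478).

43

We have u(0) = 41; u(1) = 23; u(2) = 43; u(3) = 53; u(4) = 29; u(5) = 17; u(6) = 11; u(7) = 37; u(8) = 21; u(9) = 13; u(10) = 9; u(11) = 7; u(12) = 35; u(13) = 49; u(14) = 27; u(15) = 45; u(16) = 25; u(17) = 15; u(18) = 39; u(19) = 51; u(20) = 57; u(21) = 31; u(22) = 47; u(23) = 55; u(24) = 1; u(25) = 3; u(26) = 33; u(27) = 19; u(28) = 41.
The sequence repeats with period 28.
So u(478) = u(0 + ((478-0) mod 28)) = u(2) = 43.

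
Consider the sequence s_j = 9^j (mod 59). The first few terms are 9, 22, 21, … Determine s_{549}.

51

We have s_1 = 9; s_2 = 22; s_3 = 21; s_4 = 12; s_5 = 49; s_6 = 28; s_7 = 16; s_8 = 26; s_9 = 57; s_{10} = 41; s_{11} = 15; s_{12} = 17; s_{13} = 35; s_{14} = 20; s_{15} = 3; s_{16} = 27; s_{17} = 7; s_{18} = 4; s_{19} = 36; s_{20} = 29; s_{21} = 25; s_{22} = 48; s_{23} = 19; s_{24} = 53; s_{25} = 5; s_{26} = 45; s_{27} = 51; s_{28} = 46; s_{29} = 1; s_{30} = 9.
The sequence repeats with period 29.
(549 - 1) mod 29 = 26, so s_{549} = s_{27} = 51.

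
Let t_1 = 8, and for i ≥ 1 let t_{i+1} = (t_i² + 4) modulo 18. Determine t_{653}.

14

Listing terms: t_1 = 8, t_2 = 14, t_3 = 2, t_4 = 8.
Since t_4 = t_1 = 8, the sequence is periodic with period 3.
So t_{653} = t_{1 + ((653-1) mod 3)} = t_2 = 14.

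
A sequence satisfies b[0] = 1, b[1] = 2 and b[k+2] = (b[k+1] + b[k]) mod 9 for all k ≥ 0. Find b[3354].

b[0] = 1; b[1] = 2; b[2] = 3; b[3] = 5; b[4] = 8; b[5] = 4; b[6] = 3; b[7] = 7; b[8] = 1; b[9] = 8; b[10] = 0; b[11] = 8; b[12] = 8; b[13] = 7; b[14] = 6; b[15] = 4; b[16] = 1; b[17] = 5; b[18] = 6; b[19] = 2; b[20] = 8; b[21] = 1; b[22] = 0; b[23] = 1; b[24] = 1; b[25] = 2.
Since (b[24], b[25]) = (b[0], b[1]) = (1, 2) (two consecutive terms determine the rest), the sequence is periodic with period 24.
(3354 - 0) mod 24 = 18, so b[3354] = b[18] = 6.

6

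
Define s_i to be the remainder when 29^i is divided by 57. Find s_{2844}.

1

s_0 = 1,  s_1 = 29,  s_2 = 43,  s_3 = 50,  s_4 = 25,  s_5 = 41,  s_6 = 49,  s_7 = 53,  s_8 = 55,  s_9 = 56,  s_{10} = 28,  s_{11} = 14,  s_{12} = 7,  s_{13} = 32,  s_{14} = 16,  s_{15} = 8,  s_{16} = 4,  s_{17} = 2,  s_{18} = 1.
The sequence repeats with period 18.
(2844 - 0) mod 18 = 0, so s_{2844} = s_0 = 1.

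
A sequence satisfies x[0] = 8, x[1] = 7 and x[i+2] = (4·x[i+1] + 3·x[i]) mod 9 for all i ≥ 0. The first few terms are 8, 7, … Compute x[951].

4

Listing terms: x[0] = 8, x[1] = 7, x[2] = 7, x[3] = 4, x[4] = 1, x[5] = 7, x[6] = 4.
Since (x[5], x[6]) = (x[2], x[3]) = (7, 4) (two consecutive terms determine the rest), the sequence is eventually periodic: after a pre-period of length 2 it cycles with period 3.
For i ≥ 2, x[i] depends only on (i - 2) mod 3. (951 - 2) mod 3 = 1, so x[951] = x[3] = 4.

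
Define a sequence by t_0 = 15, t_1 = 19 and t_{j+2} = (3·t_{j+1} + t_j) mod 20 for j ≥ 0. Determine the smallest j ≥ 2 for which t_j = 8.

8

Listing terms: t_0 = 15, t_1 = 19, t_2 = 12, t_3 = 15, t_4 = 17, t_5 = 6, t_6 = 15, t_7 = 11, t_8 = 8, t_9 = 15, t_{10} = 13, t_{11} = 14, t_{12} = 15, t_{13} = 19.
Since (t_{12}, t_{13}) = (t_0, t_1) = (15, 19) (two consecutive terms determine the rest), the sequence is periodic with period 12.
The value 8 first appears (with j ≥ 2) at t_8.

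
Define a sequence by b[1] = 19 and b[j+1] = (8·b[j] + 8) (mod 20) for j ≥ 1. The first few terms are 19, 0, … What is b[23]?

Computing terms: b[1] = 19, b[2] = 0, b[3] = 8, b[4] = 12, b[5] = 4, b[6] = 0.
Since b[6] = b[2] = 0, the sequence is eventually periodic: after a pre-period of length 1 it cycles with period 4.
For j ≥ 2, b[j] depends only on (j - 2) mod 4. (23 - 2) mod 4 = 1, so b[23] = b[3] = 8.

8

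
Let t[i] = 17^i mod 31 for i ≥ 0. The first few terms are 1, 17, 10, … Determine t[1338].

16

t[0] = 1, t[1] = 17, t[2] = 10, t[3] = 15, t[4] = 7, t[5] = 26, t[6] = 8, t[7] = 12, t[8] = 18, t[9] = 27, t[10] = 25, t[11] = 22, t[12] = 2, t[13] = 3, t[14] = 20, t[15] = 30, t[16] = 14, t[17] = 21, t[18] = 16, t[19] = 24, t[20] = 5, t[21] = 23, t[22] = 19, t[23] = 13, t[24] = 4, t[25] = 6, t[26] = 9, t[27] = 29, t[28] = 28, t[29] = 11, t[30] = 1.
The sequence repeats with period 30.
So t[1338] = t[0 + ((1338-0) mod 30)] = t[18] = 16.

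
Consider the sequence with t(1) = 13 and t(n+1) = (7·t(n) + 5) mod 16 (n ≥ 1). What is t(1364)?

We have t(1) = 13, t(2) = 0, t(3) = 5, t(4) = 8, t(5) = 13.
Since t(5) = t(1) = 13, the sequence is periodic with period 4.
(1364 - 1) mod 4 = 3, so t(1364) = t(4) = 8.

8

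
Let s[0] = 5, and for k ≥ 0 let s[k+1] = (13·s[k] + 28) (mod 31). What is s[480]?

5

We have s[0] = 5; s[1] = 0; s[2] = 28; s[3] = 20; s[4] = 9; s[5] = 21; s[6] = 22; s[7] = 4; s[8] = 18; s[9] = 14; s[10] = 24; s[11] = 30; s[12] = 15; s[13] = 6; s[14] = 13; s[15] = 11; s[16] = 16; s[17] = 19; s[18] = 27; s[19] = 7; s[20] = 26; s[21] = 25; s[22] = 12; s[23] = 29; s[24] = 2; s[25] = 23; s[26] = 17; s[27] = 1; s[28] = 10; s[29] = 3; s[30] = 5.
The sequence repeats with period 30.
So s[480] = s[0 + ((480-0) mod 30)] = s[0] = 5.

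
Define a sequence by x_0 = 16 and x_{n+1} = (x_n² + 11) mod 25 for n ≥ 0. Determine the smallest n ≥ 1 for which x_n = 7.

4

x_0 = 16; x_1 = 17; x_2 = 0; x_3 = 11; x_4 = 7; x_5 = 10; x_6 = 11.
Since x_6 = x_3 = 11, the sequence is eventually periodic: after a pre-period of length 3 it cycles with period 3.
The value 7 first appears (with n ≥ 1) at x_4.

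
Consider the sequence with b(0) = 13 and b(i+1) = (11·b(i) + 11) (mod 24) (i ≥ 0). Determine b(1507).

22

We have b(0) = 13; b(1) = 10; b(2) = 1; b(3) = 22; b(4) = 13.
Since b(4) = b(0) = 13, the sequence is periodic with period 4.
So b(1507) = b(0 + ((1507-0) mod 4)) = b(3) = 22.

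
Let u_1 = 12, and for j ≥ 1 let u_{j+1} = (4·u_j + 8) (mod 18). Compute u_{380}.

2

u_1 = 12,  u_2 = 2,  u_3 = 16,  u_4 = 0,  u_5 = 8,  u_6 = 4,  u_7 = 6,  u_8 = 14,  u_9 = 10,  u_{10} = 12.
Since u_{10} = u_1 = 12, the sequence is periodic with period 9.
(380 - 1) mod 9 = 1, so u_{380} = u_2 = 2.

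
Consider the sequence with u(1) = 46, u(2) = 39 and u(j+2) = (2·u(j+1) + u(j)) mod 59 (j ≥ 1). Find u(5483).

6

u(1) = 46, u(2) = 39, u(3) = 6, u(4) = 51, u(5) = 49, u(6) = 31, u(7) = 52, u(8) = 17, u(9) = 27, u(10) = 12, u(11) = 51, u(12) = 55, u(13) = 43, u(14) = 23, u(15) = 30, u(16) = 24, u(17) = 19, u(18) = 3, u(19) = 25, u(20) = 53, u(21) = 13, u(22) = 20, u(23) = 53, u(24) = 8, u(25) = 10, u(26) = 28, u(27) = 7, u(28) = 42, u(29) = 32, u(30) = 47, u(31) = 8, u(32) = 4, u(33) = 16, u(34) = 36, u(35) = 29, u(36) = 35, u(37) = 40, u(38) = 56, u(39) = 34, u(40) = 6, u(41) = 46, u(42) = 39.
The sequence repeats with period 40.
(5483 - 1) mod 40 = 2, so u(5483) = u(3) = 6.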